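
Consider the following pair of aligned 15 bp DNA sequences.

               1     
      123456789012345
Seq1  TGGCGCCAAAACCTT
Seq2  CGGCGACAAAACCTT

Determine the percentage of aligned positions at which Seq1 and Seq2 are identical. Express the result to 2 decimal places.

Differing sites — 1:T/C; 6:C/A.
13 of the 15 sites match, so the percent identity is 13/15 × 100 = 86.67%.

86.67%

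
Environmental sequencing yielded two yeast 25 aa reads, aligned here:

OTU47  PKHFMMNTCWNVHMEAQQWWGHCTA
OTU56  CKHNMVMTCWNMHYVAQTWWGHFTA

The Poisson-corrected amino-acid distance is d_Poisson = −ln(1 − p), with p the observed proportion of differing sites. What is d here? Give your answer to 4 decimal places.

0.4463

The sequences differ at positions 1 (P/C), 4 (F/N), 6 (M/V), 7 (N/M), 12 (V/M), 14 (M/Y), 15 (E/V), 18 (Q/T), 23 (C/F).
p = 9/25 = 0.360000.
d = −ln(1 − 0.360000) = −ln(0.640000) = 0.4463.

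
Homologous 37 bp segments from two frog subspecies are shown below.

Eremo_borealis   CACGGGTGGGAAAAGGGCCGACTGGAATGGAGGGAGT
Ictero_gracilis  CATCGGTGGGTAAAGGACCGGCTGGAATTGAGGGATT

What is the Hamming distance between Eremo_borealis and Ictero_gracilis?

7

The sequences differ at positions 3 (C/T), 4 (G/C), 11 (A/T), 17 (G/A), 21 (A/G), 29 (G/T), 36 (G/T).
That gives 7 mismatches out of 37 aligned sites, so the Hamming distance is 7.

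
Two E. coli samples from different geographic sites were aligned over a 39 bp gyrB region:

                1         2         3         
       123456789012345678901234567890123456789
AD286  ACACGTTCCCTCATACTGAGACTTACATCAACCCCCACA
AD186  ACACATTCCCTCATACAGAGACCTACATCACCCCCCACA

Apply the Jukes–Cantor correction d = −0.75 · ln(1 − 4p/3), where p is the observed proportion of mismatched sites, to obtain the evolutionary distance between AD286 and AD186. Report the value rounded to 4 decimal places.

0.1103

Mismatches occur at site 5 (G→A), site 17 (T→A), site 23 (T→C), site 31 (A→C).
p = 4/39 = 0.102564.
d = −0.75 · ln(1 − (4/3)·0.102564) = −0.75 · ln(0.863248) = −0.75 · (-0.147053) = 0.1103.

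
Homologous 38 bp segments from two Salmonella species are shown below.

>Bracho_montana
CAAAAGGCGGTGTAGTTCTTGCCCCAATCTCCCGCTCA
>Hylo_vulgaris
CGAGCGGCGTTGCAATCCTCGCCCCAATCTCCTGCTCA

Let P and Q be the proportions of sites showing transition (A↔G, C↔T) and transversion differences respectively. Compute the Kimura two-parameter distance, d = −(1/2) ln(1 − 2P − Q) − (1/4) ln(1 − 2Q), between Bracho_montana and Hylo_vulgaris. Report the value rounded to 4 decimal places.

0.3011

The sequences differ at positions 2 (A/G, transition), 4 (A/G, transition), 5 (A/C, transversion), 10 (G/T, transversion), 13 (T/C, transition), 15 (G/A, transition), 17 (T/C, transition), 20 (T/C, transition), 33 (C/T, transition).
Of the 9 differences, 7 transitions and 2 transversions over 38 sites: P = 7/38 = 0.184211, Q = 2/38 = 0.052632.
d = −0.5·ln(0.578946) − 0.25·ln(0.894736) = −0.5·(-0.546546) − 0.25·(-0.111227) = 0.3011.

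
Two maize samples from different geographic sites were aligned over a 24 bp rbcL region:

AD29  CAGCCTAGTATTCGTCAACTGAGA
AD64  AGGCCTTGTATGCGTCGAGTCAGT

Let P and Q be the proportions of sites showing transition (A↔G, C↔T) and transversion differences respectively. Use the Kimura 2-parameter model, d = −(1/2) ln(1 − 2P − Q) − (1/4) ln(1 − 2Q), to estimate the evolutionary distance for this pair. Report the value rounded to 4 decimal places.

0.4428

Mismatches occur at site 1 (C/A, transversion), site 2 (A/G, transition), site 7 (A/T, transversion), site 12 (T/G, transversion), site 17 (A/G, transition), site 19 (C/G, transversion), site 21 (G/C, transversion), site 24 (A/T, transversion).
Of the 8 differences, 2 transitions and 6 transversions over 24 sites: P = 2/24 = 0.083333, Q = 6/24 = 0.250000.
d = −0.5·ln(0.583334) − 0.25·ln(0.500000) = −0.5·(-0.538995) − 0.25·(-0.693147) = 0.4428.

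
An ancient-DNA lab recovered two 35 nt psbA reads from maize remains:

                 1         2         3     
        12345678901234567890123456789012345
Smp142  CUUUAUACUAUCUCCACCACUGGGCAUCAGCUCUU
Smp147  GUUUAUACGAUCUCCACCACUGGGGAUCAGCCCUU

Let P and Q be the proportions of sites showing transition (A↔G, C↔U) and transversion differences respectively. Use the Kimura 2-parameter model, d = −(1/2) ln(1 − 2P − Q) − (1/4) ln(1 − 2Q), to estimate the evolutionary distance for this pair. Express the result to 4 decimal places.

Differing sites — 1:C/G (Tv); 9:U/G (Tv); 25:C/G (Tv); 32:U/C (Ti).
Of the 4 differences, 1 transition and 3 transversions over 35 sites: P = 1/35 = 0.028571, Q = 3/35 = 0.085714.
d = −0.5·ln(0.857144) − 0.25·ln(0.828572) = −0.5·(-0.154149) − 0.25·(-0.188052) = 0.1241.

0.1241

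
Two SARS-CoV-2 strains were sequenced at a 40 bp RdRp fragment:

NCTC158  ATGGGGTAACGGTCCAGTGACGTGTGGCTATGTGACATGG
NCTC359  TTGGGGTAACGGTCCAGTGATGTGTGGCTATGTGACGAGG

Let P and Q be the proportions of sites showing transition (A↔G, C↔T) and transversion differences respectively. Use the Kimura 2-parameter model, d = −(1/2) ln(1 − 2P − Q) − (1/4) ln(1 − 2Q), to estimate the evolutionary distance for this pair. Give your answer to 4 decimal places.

The sequences differ at positions 1 (A/T, transversion), 21 (C/T, transition), 37 (A/G, transition), 38 (T/A, transversion).
Of the 4 differences, 2 transitions and 2 transversions over 40 sites: P = 2/40 = 0.050000, Q = 2/40 = 0.050000.
d = −0.5·ln(0.850000) − 0.25·ln(0.900000) = −0.5·(-0.162519) − 0.25·(-0.105361) = 0.1076.

0.1076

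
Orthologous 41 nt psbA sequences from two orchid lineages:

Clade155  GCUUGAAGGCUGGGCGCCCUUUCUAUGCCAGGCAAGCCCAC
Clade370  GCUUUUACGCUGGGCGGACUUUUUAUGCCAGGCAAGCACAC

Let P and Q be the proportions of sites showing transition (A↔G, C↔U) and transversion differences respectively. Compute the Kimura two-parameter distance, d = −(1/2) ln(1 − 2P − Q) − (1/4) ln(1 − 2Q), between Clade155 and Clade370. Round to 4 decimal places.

0.1951

The sequences differ at positions 5 (G/U, transversion), 6 (A/U, transversion), 8 (G/C, transversion), 17 (C/G, transversion), 18 (C/A, transversion), 23 (C/U, transition), 38 (C/A, transversion).
Of the 7 differences, 1 transition and 6 transversions over 41 sites: P = 1/41 = 0.024390, Q = 6/41 = 0.146341.
d = −0.5·ln(0.804879) − 0.25·ln(0.707318) = −0.5·(-0.217063) − 0.25·(-0.346275) = 0.1951.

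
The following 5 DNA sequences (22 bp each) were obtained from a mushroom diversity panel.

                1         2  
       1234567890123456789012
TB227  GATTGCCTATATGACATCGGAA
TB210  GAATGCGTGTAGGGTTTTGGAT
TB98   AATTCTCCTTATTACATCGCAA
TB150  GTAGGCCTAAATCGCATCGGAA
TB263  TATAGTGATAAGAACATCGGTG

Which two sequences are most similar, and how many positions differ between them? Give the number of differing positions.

6

Pairwise Hamming distances:
  TB227 vs TB210: 9
  TB227 vs TB98: 7
  TB227 vs TB150: 6
  TB227 vs TB263: 11
  TB210 vs TB98: 15
  TB210 vs TB150: 11
  TB210 vs TB263: 14
  TB98 vs TB150: 12
  TB98 vs TB263: 11
  TB150 vs TB263: 13
The smallest is 6, between TB227 and TB150.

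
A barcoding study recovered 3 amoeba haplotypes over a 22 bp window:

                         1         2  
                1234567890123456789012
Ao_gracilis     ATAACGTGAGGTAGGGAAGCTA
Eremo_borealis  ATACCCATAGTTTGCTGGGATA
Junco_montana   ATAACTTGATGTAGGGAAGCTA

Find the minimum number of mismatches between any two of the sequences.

Pairwise Hamming distances:
  Ao_gracilis vs Eremo_borealis: 11
  Ao_gracilis vs Junco_montana: 2
  Eremo_borealis vs Junco_montana: 12
The smallest is 2, between Ao_gracilis and Junco_montana.

2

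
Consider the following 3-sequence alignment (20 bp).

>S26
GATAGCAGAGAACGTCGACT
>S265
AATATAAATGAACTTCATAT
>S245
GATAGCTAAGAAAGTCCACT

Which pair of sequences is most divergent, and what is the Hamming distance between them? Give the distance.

10

Pairwise Hamming distances:
  S26 vs S265: 9
  S26 vs S245: 4
  S265 vs S245: 10
The largest is 10, between S265 and S245.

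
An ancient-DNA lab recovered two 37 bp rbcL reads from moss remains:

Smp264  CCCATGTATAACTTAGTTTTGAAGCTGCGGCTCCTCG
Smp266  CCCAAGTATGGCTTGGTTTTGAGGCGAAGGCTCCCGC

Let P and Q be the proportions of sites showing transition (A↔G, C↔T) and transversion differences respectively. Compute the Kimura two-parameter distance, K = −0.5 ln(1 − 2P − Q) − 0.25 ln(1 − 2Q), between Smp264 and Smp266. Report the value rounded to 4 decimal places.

Differing sites — 5:T/A (Tv); 10:A/G (Ti); 11:A/G (Ti); 15:A/G (Ti); 23:A/G (Ti); 26:T/G (Tv); 27:G/A (Ti); 28:C/A (Tv); 35:T/C (Ti); 36:C/G (Tv); 37:G/C (Tv).
Of the 11 differences, 6 transitions and 5 transversions over 37 sites: P = 6/37 = 0.162162, Q = 5/37 = 0.135135.
d = −0.5·ln(0.540541) − 0.25·ln(0.729730) = −0.5·(-0.615185) − 0.25·(-0.315081) = 0.3864.

0.3864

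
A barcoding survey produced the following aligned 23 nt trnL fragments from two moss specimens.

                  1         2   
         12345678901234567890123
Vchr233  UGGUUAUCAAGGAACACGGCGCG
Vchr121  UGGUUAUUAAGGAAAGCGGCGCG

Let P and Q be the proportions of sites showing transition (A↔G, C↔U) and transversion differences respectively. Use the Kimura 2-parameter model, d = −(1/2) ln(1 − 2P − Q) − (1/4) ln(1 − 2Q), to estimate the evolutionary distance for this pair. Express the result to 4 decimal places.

Mismatches occur at site 8 (C↔U, transition), site 15 (C↔A, transversion), site 16 (A↔G, transition).
Of the 3 differences, 2 transitions and 1 transversion over 23 sites: P = 2/23 = 0.086957, Q = 1/23 = 0.043478.
d = −0.5·ln(0.782608) − 0.25·ln(0.913044) = −0.5·(-0.245123) − 0.25·(-0.090971) = 0.1453.

0.1453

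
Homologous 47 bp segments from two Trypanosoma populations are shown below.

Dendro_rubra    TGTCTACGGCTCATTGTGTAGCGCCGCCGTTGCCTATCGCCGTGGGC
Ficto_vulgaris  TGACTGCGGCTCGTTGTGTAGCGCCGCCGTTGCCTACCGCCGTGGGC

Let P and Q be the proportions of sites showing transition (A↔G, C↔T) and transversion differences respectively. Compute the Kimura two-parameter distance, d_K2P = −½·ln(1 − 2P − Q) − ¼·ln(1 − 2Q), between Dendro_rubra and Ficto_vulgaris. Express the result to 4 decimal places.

0.0915

The sequences differ at positions 3 (T/A, transversion), 6 (A/G, transition), 13 (A/G, transition), 37 (T/C, transition).
Of the 4 differences, 3 transitions and 1 transversion over 47 sites: P = 3/47 = 0.063830, Q = 1/47 = 0.021277.
d = −0.5·ln(0.851063) − 0.25·ln(0.957446) = −0.5·(-0.161269) − 0.25·(-0.043486) = 0.0915.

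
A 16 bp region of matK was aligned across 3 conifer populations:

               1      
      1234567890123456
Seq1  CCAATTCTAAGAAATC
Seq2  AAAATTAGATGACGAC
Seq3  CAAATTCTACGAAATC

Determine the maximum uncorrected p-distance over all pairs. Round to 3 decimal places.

Pairwise Hamming distances:
  Seq1 vs Seq2: 8
  Seq1 vs Seq3: 2
  Seq2 vs Seq3: 7
The largest is 8 mismatches, between Seq1 and Seq2; p = 8/16 = 0.500.

0.500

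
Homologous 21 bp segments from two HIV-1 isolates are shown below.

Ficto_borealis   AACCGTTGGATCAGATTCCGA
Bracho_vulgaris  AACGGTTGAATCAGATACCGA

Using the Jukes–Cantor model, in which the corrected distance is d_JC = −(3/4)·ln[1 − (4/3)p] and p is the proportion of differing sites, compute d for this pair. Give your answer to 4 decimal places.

Mismatches occur at site 4 (C/G), site 9 (G/A), site 17 (T/A).
p = 3/21 = 0.142857.
d = −0.75 · ln(1 − (4/3)·0.142857) = −0.75 · ln(0.809524) = −0.75 · (-0.211309) = 0.1585.

0.1585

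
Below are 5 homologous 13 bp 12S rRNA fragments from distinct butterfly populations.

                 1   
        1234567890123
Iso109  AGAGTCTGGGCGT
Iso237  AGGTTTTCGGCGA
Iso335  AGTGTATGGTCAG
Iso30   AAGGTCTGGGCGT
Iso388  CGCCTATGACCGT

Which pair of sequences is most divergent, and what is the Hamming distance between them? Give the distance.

Pairwise Hamming distances:
  Iso109 vs Iso237: 5
  Iso109 vs Iso335: 5
  Iso109 vs Iso30: 2
  Iso109 vs Iso388: 6
  Iso237 vs Iso335: 7
  Iso237 vs Iso30: 5
  Iso237 vs Iso388: 8
  Iso335 vs Iso30: 6
  Iso335 vs Iso388: 7
  Iso30 vs Iso388: 7
The largest is 8, between Iso237 and Iso388.

8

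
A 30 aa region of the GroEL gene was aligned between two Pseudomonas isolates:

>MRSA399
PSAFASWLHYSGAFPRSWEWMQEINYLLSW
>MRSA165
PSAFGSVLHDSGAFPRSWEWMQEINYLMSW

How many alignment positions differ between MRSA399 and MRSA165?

4

The sequences differ at positions 5 (A/G), 7 (W/V), 10 (Y/D), 28 (L/M).
That gives 4 mismatches out of 30 aligned sites, so the Hamming distance is 4.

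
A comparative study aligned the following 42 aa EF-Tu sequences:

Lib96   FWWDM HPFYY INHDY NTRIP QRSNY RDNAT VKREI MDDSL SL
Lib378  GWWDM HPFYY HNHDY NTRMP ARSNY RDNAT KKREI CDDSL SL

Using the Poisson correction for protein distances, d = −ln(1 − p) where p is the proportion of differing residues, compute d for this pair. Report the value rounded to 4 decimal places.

0.1542

Differing sites — 1:F/G; 11:I/H; 19:I/M; 21:Q/A; 31:V/K; 36:M/C.
p = 6/42 = 0.142857.
d = −ln(1 − 0.142857) = −ln(0.857143) = 0.1542.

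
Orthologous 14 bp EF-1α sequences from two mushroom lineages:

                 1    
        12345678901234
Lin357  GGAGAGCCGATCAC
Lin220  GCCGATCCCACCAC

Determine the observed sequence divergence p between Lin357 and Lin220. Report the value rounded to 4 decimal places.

0.3571

Differing sites — 2:G/C; 3:A/C; 6:G/T; 9:G/C; 11:T/C.
There are 5 differences over 14 sites, so p = 5/14 = 0.3571.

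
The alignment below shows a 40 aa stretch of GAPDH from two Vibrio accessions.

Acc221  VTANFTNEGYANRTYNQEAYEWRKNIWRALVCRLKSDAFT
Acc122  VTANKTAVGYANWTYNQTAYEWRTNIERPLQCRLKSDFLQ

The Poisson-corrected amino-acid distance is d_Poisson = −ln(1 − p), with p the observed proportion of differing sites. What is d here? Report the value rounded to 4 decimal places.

Differing sites — 5:F/K; 7:N/A; 8:E/V; 13:R/W; 18:E/T; 24:K/T; 27:W/E; 29:A/P; 31:V/Q; 38:A/F; 39:F/L; 40:T/Q.
p = 12/40 = 0.300000.
d = −ln(1 − 0.300000) = −ln(0.700000) = 0.3567.

0.3567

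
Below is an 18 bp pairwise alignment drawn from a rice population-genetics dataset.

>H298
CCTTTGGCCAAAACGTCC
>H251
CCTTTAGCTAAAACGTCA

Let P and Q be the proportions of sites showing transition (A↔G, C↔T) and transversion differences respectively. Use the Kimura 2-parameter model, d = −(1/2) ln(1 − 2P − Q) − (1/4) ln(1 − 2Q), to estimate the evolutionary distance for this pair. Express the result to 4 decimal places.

The sequences differ at positions 6 (G/A, transition), 9 (C/T, transition), 18 (C/A, transversion).
Of the 3 differences, 2 transitions and 1 transversion over 18 sites: P = 2/18 = 0.111111, Q = 1/18 = 0.055556.
d = −0.5·ln(0.722222) − 0.25·ln(0.888888) = −0.5·(-0.325423) − 0.25·(-0.117784) = 0.1922.

0.1922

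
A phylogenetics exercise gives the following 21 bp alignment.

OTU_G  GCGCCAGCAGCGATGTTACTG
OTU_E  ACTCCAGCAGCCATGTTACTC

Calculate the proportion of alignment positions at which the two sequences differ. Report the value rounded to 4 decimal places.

Differing sites — 1:G/A; 3:G/T; 12:G/C; 21:G/C.
There are 4 differences over 21 sites, so p = 4/21 = 0.1905.

0.1905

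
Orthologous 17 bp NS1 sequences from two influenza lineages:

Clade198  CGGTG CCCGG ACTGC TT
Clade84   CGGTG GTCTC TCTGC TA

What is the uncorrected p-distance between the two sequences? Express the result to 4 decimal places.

Mismatches occur at site 6 (C→G), site 7 (C→T), site 9 (G→T), site 10 (G→C), site 11 (A→T), site 17 (T→A).
There are 6 differences over 17 sites, so p = 6/17 = 0.3529.

0.3529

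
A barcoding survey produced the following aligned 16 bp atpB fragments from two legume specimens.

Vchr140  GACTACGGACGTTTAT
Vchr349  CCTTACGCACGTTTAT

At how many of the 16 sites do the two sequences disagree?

4

The sequences differ at positions 1 (G/C), 2 (A/C), 3 (C/T), 8 (G/C).
That gives 4 mismatches out of 16 aligned sites, so the Hamming distance is 4.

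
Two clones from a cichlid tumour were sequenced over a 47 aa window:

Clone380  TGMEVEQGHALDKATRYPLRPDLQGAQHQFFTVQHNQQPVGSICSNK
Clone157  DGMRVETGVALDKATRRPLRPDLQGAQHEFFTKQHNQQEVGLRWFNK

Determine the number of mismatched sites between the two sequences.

12

The sequences differ at positions 1 (T/D), 4 (E/R), 7 (Q/T), 9 (H/V), 17 (Y/R), 29 (Q/E), 33 (V/K), 39 (P/E), 42 (S/L), 43 (I/R), 44 (C/W), 45 (S/F).
That gives 12 mismatches out of 47 aligned sites, so the Hamming distance is 12.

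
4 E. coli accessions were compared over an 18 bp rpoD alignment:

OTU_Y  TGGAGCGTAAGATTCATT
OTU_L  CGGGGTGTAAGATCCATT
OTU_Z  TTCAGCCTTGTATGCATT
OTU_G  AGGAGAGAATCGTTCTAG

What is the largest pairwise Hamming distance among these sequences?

Pairwise Hamming distances:
  OTU_Y vs OTU_L: 4
  OTU_Y vs OTU_Z: 7
  OTU_Y vs OTU_G: 9
  OTU_L vs OTU_Z: 10
  OTU_L vs OTU_G: 11
  OTU_Z vs OTU_G: 14
The largest is 14, between OTU_Z and OTU_G.

14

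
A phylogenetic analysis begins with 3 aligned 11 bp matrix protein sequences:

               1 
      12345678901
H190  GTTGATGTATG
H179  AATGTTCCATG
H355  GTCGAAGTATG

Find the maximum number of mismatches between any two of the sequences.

Pairwise Hamming distances:
  H190 vs H179: 5
  H190 vs H355: 2
  H179 vs H355: 7
The largest is 7, between H179 and H355.

7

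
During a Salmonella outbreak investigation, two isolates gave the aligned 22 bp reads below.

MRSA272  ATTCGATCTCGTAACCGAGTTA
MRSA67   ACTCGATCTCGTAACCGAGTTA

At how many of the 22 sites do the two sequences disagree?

1

Differing sites — 2:T/C.
That gives 1 mismatch out of 22 aligned sites, so the Hamming distance is 1.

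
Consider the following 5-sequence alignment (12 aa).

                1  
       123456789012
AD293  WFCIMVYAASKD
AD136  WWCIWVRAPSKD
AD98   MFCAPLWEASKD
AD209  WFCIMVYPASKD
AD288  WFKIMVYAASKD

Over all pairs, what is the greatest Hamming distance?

8

Pairwise Hamming distances:
  AD293 vs AD136: 4
  AD293 vs AD98: 6
  AD293 vs AD209: 1
  AD293 vs AD288: 1
  AD136 vs AD98: 8
  AD136 vs AD209: 5
  AD136 vs AD288: 5
  AD98 vs AD209: 6
  AD98 vs AD288: 7
  AD209 vs AD288: 2
The largest is 8, between AD136 and AD98.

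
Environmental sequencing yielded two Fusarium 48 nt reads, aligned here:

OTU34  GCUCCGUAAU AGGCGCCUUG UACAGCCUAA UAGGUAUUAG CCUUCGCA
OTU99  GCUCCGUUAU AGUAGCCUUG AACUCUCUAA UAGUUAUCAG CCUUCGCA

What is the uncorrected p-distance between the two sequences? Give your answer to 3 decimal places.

0.188

Mismatches occur at site 8 (A↔U), site 13 (G↔U), site 14 (C↔A), site 21 (U↔A), site 24 (A↔U), site 25 (G↔C), site 26 (C↔U), site 34 (G↔U), site 38 (U↔C).
There are 9 differences over 48 sites, so p = 9/48 = 0.188.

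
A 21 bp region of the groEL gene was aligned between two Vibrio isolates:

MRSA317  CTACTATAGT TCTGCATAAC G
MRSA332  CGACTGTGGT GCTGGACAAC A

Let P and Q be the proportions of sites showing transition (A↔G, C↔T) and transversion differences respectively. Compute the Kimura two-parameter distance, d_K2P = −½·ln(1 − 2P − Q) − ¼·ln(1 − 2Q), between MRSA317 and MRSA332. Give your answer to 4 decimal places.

0.4551

Mismatches occur at site 2 (T→G, transversion), site 6 (A→G, transition), site 8 (A→G, transition), site 11 (T→G, transversion), site 15 (C→G, transversion), site 17 (T→C, transition), site 21 (G→A, transition).
Of the 7 differences, 4 transitions and 3 transversions over 21 sites: P = 4/21 = 0.190476, Q = 3/21 = 0.142857.
d = −0.5·ln(0.476191) − 0.25·ln(0.714286) = −0.5·(-0.741936) − 0.25·(-0.336472) = 0.4551.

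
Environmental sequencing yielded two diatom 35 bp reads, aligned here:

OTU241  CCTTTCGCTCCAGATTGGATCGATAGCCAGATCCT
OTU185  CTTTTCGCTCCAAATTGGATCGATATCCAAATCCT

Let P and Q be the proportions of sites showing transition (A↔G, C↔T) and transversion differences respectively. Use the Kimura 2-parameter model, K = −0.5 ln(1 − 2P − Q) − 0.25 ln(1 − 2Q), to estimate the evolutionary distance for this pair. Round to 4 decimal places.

0.1263

Differing sites — 2:C/T (Ti); 13:G/A (Ti); 26:G/T (Tv); 30:G/A (Ti).
Of the 4 differences, 3 transitions and 1 transversion over 35 sites: P = 3/35 = 0.085714, Q = 1/35 = 0.028571.
d = −0.5·ln(0.800001) − 0.25·ln(0.942858) = −0.5·(-0.223142) − 0.25·(-0.058840) = 0.1263.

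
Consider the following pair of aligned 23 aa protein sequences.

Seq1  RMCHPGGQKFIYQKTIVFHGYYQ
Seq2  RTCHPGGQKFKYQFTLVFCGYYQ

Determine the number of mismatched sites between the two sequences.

The sequences differ at positions 2 (M/T), 11 (I/K), 14 (K/F), 16 (I/L), 19 (H/C).
That gives 5 mismatches out of 23 aligned sites, so the Hamming distance is 5.

5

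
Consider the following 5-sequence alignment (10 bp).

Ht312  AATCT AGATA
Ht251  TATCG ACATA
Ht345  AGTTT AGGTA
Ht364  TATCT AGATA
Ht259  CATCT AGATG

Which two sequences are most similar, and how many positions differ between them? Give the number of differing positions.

1

Pairwise Hamming distances:
  Ht312 vs Ht251: 3
  Ht312 vs Ht345: 3
  Ht312 vs Ht364: 1
  Ht312 vs Ht259: 2
  Ht251 vs Ht345: 6
  Ht251 vs Ht364: 2
  Ht251 vs Ht259: 4
  Ht345 vs Ht364: 4
  Ht345 vs Ht259: 5
  Ht364 vs Ht259: 2
The smallest is 1, between Ht312 and Ht364.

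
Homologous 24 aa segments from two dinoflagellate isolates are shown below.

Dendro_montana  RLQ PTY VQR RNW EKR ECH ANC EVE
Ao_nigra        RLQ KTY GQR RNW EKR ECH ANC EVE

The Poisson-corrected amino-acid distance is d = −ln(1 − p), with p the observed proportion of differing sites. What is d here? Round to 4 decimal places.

Mismatches occur at site 4 (P→K), site 7 (V→G).
p = 2/24 = 0.083333.
d = −ln(1 − 0.083333) = −ln(0.916667) = 0.0870.

0.0870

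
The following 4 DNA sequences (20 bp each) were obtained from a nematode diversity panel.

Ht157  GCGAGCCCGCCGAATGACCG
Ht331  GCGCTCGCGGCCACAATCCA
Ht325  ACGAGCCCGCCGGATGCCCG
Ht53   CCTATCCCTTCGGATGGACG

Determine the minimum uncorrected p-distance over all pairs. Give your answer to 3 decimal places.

Pairwise Hamming distances:
  Ht157 vs Ht331: 10
  Ht157 vs Ht325: 3
  Ht157 vs Ht53: 8
  Ht331 vs Ht325: 12
  Ht331 vs Ht53: 14
  Ht325 vs Ht53: 7
The smallest is 3 mismatches, between Ht157 and Ht325; p = 3/20 = 0.150.

0.150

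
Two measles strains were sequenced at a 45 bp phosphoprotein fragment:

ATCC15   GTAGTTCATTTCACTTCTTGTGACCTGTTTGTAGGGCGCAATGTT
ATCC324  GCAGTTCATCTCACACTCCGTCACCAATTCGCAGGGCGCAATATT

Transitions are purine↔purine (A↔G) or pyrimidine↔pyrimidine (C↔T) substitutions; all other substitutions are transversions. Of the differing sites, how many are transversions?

The sequences differ at positions 2 (T/C, transition), 10 (T/C, transition), 15 (T/A, transversion), 16 (T/C, transition), 17 (C/T, transition), 18 (T/C, transition), 19 (T/C, transition), 22 (G/C, transversion), 26 (T/A, transversion), 27 (G/A, transition), 30 (T/C, transition), 32 (T/C, transition), 43 (G/A, transition).
Of the 13 differences, 10 transitions and 3 transversions, so the answer is 3.

3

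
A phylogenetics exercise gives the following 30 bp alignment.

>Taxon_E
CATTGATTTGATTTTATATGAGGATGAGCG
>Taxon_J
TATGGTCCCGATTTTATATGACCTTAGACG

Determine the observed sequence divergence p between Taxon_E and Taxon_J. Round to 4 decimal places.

The sequences differ at positions 1 (C/T), 4 (T/G), 6 (A/T), 7 (T/C), 8 (T/C), 9 (T/C), 22 (G/C), 23 (G/C), 24 (A/T), 26 (G/A), 27 (A/G), 28 (G/A).
There are 12 differences over 30 sites, so p = 12/30 = 0.4000.

0.4000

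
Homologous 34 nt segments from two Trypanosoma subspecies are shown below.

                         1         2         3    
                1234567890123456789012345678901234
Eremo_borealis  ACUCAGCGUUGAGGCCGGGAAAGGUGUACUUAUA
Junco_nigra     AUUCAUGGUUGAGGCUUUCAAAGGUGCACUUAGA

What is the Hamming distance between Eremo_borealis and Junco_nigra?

Mismatches occur at site 2 (C/U), site 6 (G/U), site 7 (C/G), site 16 (C/U), site 17 (G/U), site 18 (G/U), site 19 (G/C), site 27 (U/C), site 33 (U/G).
That gives 9 mismatches out of 34 aligned sites, so the Hamming distance is 9.

9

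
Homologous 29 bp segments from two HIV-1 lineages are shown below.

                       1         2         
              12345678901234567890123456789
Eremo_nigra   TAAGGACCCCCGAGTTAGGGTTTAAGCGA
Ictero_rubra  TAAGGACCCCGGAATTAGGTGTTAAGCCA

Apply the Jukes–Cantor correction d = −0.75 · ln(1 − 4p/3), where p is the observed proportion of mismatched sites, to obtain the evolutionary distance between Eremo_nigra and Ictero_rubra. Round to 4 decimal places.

0.1959

The sequences differ at positions 11 (C/G), 14 (G/A), 20 (G/T), 21 (T/G), 28 (G/C).
p = 5/29 = 0.172414.
d = −0.75 · ln(1 − (4/3)·0.172414) = −0.75 · ln(0.770115) = −0.75 · (-0.261215) = 0.1959.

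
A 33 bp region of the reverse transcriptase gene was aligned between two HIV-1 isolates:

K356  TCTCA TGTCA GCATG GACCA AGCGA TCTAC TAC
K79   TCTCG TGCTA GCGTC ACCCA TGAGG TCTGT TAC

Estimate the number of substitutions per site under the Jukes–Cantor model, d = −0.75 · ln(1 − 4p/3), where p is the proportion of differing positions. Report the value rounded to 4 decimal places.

0.4975

Mismatches occur at site 5 (A↔G), site 8 (T↔C), site 9 (C↔T), site 13 (A↔G), site 15 (G↔C), site 16 (G↔A), site 17 (A↔C), site 21 (A↔T), site 23 (C↔A), site 25 (A↔G), site 29 (A↔G), site 30 (C↔T).
p = 12/33 = 0.363636.
d = −0.75 · ln(1 − (4/3)·0.363636) = −0.75 · ln(0.515152) = −0.75 · (-0.663293) = 0.4975.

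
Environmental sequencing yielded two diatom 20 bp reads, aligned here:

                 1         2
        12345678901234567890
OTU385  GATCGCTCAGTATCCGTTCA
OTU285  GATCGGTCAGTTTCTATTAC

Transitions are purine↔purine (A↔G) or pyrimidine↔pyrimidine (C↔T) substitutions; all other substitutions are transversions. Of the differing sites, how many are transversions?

4

The sequences differ at positions 6 (C/G, transversion), 12 (A/T, transversion), 15 (C/T, transition), 16 (G/A, transition), 19 (C/A, transversion), 20 (A/C, transversion).
Of the 6 differences, 2 transitions and 4 transversions, so the answer is 4.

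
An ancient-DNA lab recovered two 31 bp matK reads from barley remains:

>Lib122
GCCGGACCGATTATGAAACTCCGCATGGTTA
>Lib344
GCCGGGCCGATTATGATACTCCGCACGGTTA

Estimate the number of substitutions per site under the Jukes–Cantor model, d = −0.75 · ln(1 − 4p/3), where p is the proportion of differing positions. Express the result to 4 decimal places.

0.1036

The sequences differ at positions 6 (A/G), 17 (A/T), 26 (T/C).
p = 3/31 = 0.096774.
d = −0.75 · ln(1 − (4/3)·0.096774) = −0.75 · ln(0.870968) = −0.75 · (-0.138150) = 0.1036.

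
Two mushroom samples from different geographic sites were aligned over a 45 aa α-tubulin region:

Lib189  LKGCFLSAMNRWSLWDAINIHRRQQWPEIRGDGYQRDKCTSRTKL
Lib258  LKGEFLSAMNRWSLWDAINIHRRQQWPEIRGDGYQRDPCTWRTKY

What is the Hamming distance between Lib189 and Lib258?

The sequences differ at positions 4 (C/E), 38 (K/P), 41 (S/W), 45 (L/Y).
That gives 4 mismatches out of 45 aligned sites, so the Hamming distance is 4.

4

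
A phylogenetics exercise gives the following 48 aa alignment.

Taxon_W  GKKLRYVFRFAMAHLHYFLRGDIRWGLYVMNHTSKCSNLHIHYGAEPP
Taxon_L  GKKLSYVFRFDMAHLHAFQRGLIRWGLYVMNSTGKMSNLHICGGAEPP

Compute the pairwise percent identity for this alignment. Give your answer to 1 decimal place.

Differing sites — 5:R/S; 11:A/D; 17:Y/A; 19:L/Q; 22:D/L; 32:H/S; 34:S/G; 36:C/M; 42:H/C; 43:Y/G.
38 of the 48 sites match, so the percent identity is 38/48 × 100 = 79.2%.

79.2%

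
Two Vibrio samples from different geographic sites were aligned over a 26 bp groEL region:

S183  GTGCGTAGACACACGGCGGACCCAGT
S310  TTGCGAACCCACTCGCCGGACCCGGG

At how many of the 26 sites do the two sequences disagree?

Differing sites — 1:G/T; 6:T/A; 8:G/C; 9:A/C; 13:A/T; 16:G/C; 24:A/G; 26:T/G.
That gives 8 mismatches out of 26 aligned sites, so the Hamming distance is 8.

8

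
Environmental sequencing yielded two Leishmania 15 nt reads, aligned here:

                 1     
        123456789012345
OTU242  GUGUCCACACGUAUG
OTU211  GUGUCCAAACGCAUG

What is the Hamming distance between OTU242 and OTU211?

Mismatches occur at site 8 (C/A), site 12 (U/C).
That gives 2 mismatches out of 15 aligned sites, so the Hamming distance is 2.

2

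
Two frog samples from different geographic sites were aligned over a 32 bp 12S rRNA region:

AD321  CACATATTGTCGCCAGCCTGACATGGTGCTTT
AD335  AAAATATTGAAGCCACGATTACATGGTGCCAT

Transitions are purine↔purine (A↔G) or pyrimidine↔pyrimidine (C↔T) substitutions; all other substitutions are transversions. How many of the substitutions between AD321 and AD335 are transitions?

Differing sites — 1:C/A (Tv); 3:C/A (Tv); 10:T/A (Tv); 11:C/A (Tv); 16:G/C (Tv); 17:C/G (Tv); 18:C/A (Tv); 20:G/T (Tv); 30:T/C (Ti); 31:T/A (Tv).
Of the 10 differences, 1 transition and 9 transversions, so the answer is 1.

1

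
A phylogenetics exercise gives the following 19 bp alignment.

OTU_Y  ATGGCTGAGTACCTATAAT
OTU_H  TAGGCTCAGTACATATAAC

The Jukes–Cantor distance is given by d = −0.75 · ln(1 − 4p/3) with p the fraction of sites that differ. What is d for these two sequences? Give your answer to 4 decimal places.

Differing sites — 1:A/T; 2:T/A; 7:G/C; 13:C/A; 19:T/C.
p = 5/19 = 0.263158.
d = −0.75 · ln(1 − (4/3)·0.263158) = −0.75 · ln(0.649123) = −0.75 · (-0.432133) = 0.3241.

0.3241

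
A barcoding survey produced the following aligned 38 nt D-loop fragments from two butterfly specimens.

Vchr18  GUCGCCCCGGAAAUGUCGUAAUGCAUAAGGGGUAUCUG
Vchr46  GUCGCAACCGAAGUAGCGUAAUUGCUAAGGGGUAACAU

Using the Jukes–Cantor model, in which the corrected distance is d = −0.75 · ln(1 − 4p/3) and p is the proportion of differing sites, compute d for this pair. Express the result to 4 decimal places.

Mismatches occur at site 6 (C→A), site 7 (C→A), site 9 (G→C), site 13 (A→G), site 15 (G→A), site 16 (U→G), site 23 (G→U), site 24 (C→G), site 25 (A→C), site 35 (U→A), site 37 (U→A), site 38 (G→U).
p = 12/38 = 0.315789.
d = −0.75 · ln(1 − (4/3)·0.315789) = −0.75 · ln(0.578948) = −0.75 · (-0.546543) = 0.4099.

0.4099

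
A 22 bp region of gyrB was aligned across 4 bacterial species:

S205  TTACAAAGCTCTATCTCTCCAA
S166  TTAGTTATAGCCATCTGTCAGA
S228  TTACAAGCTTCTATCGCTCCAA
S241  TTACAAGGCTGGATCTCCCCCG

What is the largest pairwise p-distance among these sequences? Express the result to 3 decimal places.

0.636

Pairwise Hamming distances:
  S205 vs S166: 10
  S205 vs S228: 4
  S205 vs S241: 6
  S166 vs S228: 12
  S166 vs S241: 14
  S228 vs S241: 8
The largest is 14 mismatches, between S166 and S241; p = 14/22 = 0.636.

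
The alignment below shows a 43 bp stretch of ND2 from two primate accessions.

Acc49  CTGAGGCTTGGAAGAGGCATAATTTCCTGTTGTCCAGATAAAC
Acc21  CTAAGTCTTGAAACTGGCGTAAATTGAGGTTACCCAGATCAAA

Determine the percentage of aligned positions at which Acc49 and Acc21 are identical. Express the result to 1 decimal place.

67.4%

Mismatches occur at site 3 (G→A), site 6 (G→T), site 11 (G→A), site 14 (G→C), site 15 (A→T), site 19 (A→G), site 23 (T→A), site 26 (C→G), site 27 (C→A), site 28 (T→G), site 32 (G→A), site 33 (T→C), site 40 (A→C), site 43 (C→A).
29 of the 43 sites match, so the percent identity is 29/43 × 100 = 67.4%.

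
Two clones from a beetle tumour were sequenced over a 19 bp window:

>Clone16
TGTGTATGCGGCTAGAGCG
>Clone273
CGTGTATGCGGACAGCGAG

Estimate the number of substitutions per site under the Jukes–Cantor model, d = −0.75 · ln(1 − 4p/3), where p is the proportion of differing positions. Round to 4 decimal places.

Mismatches occur at site 1 (T→C), site 12 (C→A), site 13 (T→C), site 16 (A→C), site 18 (C→A).
p = 5/19 = 0.263158.
d = −0.75 · ln(1 − (4/3)·0.263158) = −0.75 · ln(0.649123) = −0.75 · (-0.432133) = 0.3241.

0.3241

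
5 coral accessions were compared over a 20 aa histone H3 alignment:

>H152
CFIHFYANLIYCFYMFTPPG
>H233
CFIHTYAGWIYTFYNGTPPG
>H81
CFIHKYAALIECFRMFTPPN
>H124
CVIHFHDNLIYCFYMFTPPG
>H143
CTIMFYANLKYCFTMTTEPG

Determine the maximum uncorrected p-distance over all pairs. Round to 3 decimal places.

Pairwise Hamming distances:
  H152 vs H233: 6
  H152 vs H81: 5
  H152 vs H124: 3
  H152 vs H143: 6
  H233 vs H81: 9
  H233 vs H124: 9
  H233 vs H143: 11
  H81 vs H124: 8
  H81 vs H143: 10
  H124 vs H143: 8
The largest is 11 mismatches, between H233 and H143; p = 11/20 = 0.550.

0.550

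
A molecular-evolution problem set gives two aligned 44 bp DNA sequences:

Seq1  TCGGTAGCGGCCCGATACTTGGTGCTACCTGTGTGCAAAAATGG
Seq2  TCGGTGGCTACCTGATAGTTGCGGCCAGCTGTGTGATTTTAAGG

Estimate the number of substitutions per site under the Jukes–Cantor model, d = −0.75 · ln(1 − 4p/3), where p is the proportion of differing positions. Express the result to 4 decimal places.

Mismatches occur at site 6 (A→G), site 9 (G→T), site 10 (G→A), site 13 (C→T), site 18 (C→G), site 22 (G→C), site 23 (T→G), site 26 (T→C), site 28 (C→G), site 36 (C→A), site 37 (A→T), site 38 (A→T), site 39 (A→T), site 40 (A→T), site 42 (T→A).
p = 15/44 = 0.340909.
d = −0.75 · ln(1 − (4/3)·0.340909) = −0.75 · ln(0.545455) = −0.75 · (-0.606135) = 0.4546.

0.4546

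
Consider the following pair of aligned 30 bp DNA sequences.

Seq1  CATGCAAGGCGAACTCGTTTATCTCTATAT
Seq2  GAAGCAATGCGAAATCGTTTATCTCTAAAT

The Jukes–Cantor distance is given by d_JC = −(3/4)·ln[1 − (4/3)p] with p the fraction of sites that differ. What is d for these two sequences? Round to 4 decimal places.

Mismatches occur at site 1 (C/G), site 3 (T/A), site 8 (G/T), site 14 (C/A), site 28 (T/A).
p = 5/30 = 0.166667.
d = −0.75 · ln(1 − (4/3)·0.166667) = −0.75 · ln(0.777777) = −0.75 · (-0.251315) = 0.1885.

0.1885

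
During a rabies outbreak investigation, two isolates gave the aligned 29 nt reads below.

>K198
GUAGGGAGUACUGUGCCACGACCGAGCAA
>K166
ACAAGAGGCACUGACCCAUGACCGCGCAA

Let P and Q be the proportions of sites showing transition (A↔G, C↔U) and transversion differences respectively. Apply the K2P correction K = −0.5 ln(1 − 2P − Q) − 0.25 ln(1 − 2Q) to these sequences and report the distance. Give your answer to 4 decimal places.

0.4991

Mismatches occur at site 1 (G↔A, transition), site 2 (U↔C, transition), site 4 (G↔A, transition), site 6 (G↔A, transition), site 7 (A↔G, transition), site 9 (U↔C, transition), site 14 (U↔A, transversion), site 15 (G↔C, transversion), site 19 (C↔U, transition), site 25 (A↔C, transversion).
Of the 10 differences, 7 transitions and 3 transversions over 29 sites: P = 7/29 = 0.241379, Q = 3/29 = 0.103448.
d = −0.5·ln(0.413794) − 0.25·ln(0.793104) = −0.5·(-0.882387) − 0.25·(-0.231801) = 0.4991.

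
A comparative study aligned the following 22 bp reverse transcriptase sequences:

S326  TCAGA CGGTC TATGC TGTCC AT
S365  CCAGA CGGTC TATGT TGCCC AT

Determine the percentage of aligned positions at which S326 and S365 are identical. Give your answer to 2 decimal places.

Differing sites — 1:T/C; 15:C/T; 18:T/C.
19 of the 22 sites match, so the percent identity is 19/22 × 100 = 86.36%.

86.36%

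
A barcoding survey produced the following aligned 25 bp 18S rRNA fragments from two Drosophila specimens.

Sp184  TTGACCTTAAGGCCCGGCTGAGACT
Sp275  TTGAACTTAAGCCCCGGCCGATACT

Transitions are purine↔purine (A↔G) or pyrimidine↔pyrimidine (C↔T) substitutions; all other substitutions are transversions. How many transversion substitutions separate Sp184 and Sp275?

The sequences differ at positions 5 (C/A, transversion), 12 (G/C, transversion), 19 (T/C, transition), 22 (G/T, transversion).
Of the 4 differences, 1 transition and 3 transversions, so the answer is 3.

3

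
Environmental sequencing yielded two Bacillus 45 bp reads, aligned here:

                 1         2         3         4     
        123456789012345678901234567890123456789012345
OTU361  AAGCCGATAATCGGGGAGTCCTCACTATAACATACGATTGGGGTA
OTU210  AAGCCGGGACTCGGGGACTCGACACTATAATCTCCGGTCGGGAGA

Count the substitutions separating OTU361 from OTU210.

Differing sites — 7:A/G; 8:T/G; 10:A/C; 18:G/C; 21:C/G; 22:T/A; 31:C/T; 32:A/C; 34:A/C; 37:A/G; 39:T/C; 43:G/A; 44:T/G.
That gives 13 mismatches out of 45 aligned sites, so the Hamming distance is 13.

13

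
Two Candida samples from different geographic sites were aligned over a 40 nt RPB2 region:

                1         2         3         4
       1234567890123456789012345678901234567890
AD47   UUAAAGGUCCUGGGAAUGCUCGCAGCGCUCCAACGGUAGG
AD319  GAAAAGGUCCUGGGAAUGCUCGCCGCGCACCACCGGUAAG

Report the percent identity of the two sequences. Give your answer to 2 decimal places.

Mismatches occur at site 1 (U/G), site 2 (U/A), site 24 (A/C), site 29 (U/A), site 33 (A/C), site 39 (G/A).
34 of the 40 sites match, so the percent identity is 34/40 × 100 = 85.00%.

85.00%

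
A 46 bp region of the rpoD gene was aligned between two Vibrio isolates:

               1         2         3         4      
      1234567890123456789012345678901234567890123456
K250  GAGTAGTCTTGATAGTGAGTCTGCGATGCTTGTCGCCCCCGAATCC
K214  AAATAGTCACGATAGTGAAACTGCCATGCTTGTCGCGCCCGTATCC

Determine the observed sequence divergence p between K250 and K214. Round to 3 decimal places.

The sequences differ at positions 1 (G/A), 3 (G/A), 9 (T/A), 10 (T/C), 19 (G/A), 20 (T/A), 25 (G/C), 37 (C/G), 42 (A/T).
There are 9 differences over 46 sites, so p = 9/46 = 0.196.

0.196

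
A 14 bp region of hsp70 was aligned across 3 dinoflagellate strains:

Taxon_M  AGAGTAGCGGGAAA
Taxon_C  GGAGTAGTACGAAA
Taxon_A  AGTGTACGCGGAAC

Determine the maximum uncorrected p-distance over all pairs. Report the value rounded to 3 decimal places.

Pairwise Hamming distances:
  Taxon_M vs Taxon_C: 4
  Taxon_M vs Taxon_A: 5
  Taxon_C vs Taxon_A: 7
The largest is 7 mismatches, between Taxon_C and Taxon_A; p = 7/14 = 0.500.

0.500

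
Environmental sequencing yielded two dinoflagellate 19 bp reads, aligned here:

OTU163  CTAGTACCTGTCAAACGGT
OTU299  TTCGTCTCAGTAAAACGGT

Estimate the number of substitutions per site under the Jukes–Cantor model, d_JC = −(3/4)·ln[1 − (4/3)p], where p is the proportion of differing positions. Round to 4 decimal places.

0.4099

The sequences differ at positions 1 (C/T), 3 (A/C), 6 (A/C), 7 (C/T), 9 (T/A), 12 (C/A).
p = 6/19 = 0.315789.
d = −0.75 · ln(1 − (4/3)·0.315789) = −0.75 · ln(0.578948) = −0.75 · (-0.546543) = 0.4099.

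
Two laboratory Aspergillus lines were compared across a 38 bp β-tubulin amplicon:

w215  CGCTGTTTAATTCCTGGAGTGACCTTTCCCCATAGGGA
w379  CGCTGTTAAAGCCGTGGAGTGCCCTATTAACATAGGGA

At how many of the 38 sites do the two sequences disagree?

Mismatches occur at site 8 (T→A), site 11 (T→G), site 12 (T→C), site 14 (C→G), site 22 (A→C), site 26 (T→A), site 28 (C→T), site 29 (C→A), site 30 (C→A).
That gives 9 mismatches out of 38 aligned sites, so the Hamming distance is 9.

9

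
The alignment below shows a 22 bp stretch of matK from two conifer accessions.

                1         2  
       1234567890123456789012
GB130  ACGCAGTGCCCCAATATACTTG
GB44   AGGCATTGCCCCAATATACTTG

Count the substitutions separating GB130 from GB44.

The sequences differ at positions 2 (C/G), 6 (G/T).
That gives 2 mismatches out of 22 aligned sites, so the Hamming distance is 2.

2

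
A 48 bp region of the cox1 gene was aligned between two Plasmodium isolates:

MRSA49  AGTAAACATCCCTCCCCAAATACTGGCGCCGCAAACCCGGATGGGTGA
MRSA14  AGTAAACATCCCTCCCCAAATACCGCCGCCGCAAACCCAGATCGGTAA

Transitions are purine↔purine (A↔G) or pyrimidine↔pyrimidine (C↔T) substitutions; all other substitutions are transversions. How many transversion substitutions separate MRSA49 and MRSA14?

The sequences differ at positions 24 (T/C, transition), 26 (G/C, transversion), 39 (G/A, transition), 43 (G/C, transversion), 47 (G/A, transition).
Of the 5 differences, 3 transitions and 2 transversions, so the answer is 2.

2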